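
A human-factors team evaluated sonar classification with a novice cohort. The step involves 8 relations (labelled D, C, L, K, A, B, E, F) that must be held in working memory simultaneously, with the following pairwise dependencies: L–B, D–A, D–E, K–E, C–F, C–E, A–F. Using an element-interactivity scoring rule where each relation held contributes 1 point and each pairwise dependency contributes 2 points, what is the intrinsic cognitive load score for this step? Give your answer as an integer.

22

Count of relations held simultaneously: 8.
Count of pairwise dependencies listed: 7.
Element contribution: 8 × 1 = 8.
Interaction contribution: 7 × 2 = 14.
Intrinsic load = 8 + 14 = 22.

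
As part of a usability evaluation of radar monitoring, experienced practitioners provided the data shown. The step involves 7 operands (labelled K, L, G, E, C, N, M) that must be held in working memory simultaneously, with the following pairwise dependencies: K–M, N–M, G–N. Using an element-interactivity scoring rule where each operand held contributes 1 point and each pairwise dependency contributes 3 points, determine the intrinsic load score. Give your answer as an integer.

16

Count of operands held simultaneously: 7.
Count of pairwise dependencies listed: 3.
Element contribution: 7 × 1 = 7.
Interaction contribution: 3 × 3 = 9.
Intrinsic load = 7 + 9 = 16.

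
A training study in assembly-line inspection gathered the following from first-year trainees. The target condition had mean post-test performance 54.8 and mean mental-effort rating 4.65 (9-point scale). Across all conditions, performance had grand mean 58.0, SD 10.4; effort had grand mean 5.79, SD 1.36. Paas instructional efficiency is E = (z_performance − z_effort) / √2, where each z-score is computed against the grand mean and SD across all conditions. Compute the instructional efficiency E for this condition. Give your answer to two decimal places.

z_performance = (54.8 − 58.0) / 10.4 = -3.2000 / 10.4 = -0.3077.
z_effort = (4.65 − 5.79) / 1.36 = -1.1400 / 1.36 = -0.8382.
z_P − z_E = -0.3077 − (-0.8382) = 0.5305.
E = 0.5305 / √2 = 0.5305 / 1.41421 = 0.3751 ≈ 0.38.

0.38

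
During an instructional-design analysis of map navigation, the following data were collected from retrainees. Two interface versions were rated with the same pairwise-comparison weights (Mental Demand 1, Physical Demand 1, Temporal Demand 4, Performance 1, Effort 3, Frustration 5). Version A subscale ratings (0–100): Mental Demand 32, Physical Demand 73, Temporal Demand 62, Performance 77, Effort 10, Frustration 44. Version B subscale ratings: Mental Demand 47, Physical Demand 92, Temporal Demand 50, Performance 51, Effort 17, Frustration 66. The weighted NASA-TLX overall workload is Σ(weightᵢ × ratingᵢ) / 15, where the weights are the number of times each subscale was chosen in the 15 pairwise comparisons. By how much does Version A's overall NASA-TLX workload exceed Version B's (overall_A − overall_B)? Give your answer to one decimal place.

-6.1

Version A weighted sum = 1·32 + 1·73 + 4·62 + 1·77 + 3·10 + 5·44 = 32 + 73 + 248 + 77 + 30 + 220 = 680; overall_A = 680/15 = 45.3333.
Version B weighted sum = 1·47 + 1·92 + 4·50 + 1·51 + 3·17 + 5·66 = 47 + 92 + 200 + 51 + 51 + 330 = 771; overall_B = 771/15 = 51.4000.
Difference = 45.3333 − 51.4000 = -6.0667 ≈ -6.1.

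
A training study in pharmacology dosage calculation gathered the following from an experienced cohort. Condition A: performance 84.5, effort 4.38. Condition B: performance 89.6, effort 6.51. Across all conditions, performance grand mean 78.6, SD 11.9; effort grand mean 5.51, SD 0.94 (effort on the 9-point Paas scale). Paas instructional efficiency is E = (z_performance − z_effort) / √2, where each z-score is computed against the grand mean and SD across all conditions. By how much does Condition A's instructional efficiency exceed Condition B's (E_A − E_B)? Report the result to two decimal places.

Condition A: z_P = (84.5 − 78.6)/11.9 = 0.4958; z_E = (4.38 − 5.51)/0.94 = -1.2021; E_A = (0.4958 − (-1.2021))/√2 = 1.2006.
Condition B: z_P = (89.6 − 78.6)/11.9 = 0.9244; z_E = (6.51 − 5.51)/0.94 = 1.0638; E_B = (0.9244 − 1.0638)/√2 = -0.0986.
E_A − E_B = 1.2006 − (-0.0986) = 1.2992 ≈ 1.30.

1.30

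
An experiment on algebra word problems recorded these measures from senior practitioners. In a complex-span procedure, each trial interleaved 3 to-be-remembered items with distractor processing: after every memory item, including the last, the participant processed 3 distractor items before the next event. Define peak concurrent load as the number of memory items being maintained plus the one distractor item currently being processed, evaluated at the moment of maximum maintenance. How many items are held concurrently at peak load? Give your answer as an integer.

Maintenance is greatest during the distractor(s) after memory item 3: all 3 memory items are being held.
One distractor item is concurrently being processed.
Peak concurrent load = 3 + 1 = 4 items.

4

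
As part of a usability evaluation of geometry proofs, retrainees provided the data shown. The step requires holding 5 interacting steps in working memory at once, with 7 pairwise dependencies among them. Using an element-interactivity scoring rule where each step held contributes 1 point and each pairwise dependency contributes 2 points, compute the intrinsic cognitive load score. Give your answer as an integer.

19

Element contribution: 5 × 1 = 5.
Interaction contribution: 7 × 2 = 14.
Intrinsic load = 5 + 14 = 19.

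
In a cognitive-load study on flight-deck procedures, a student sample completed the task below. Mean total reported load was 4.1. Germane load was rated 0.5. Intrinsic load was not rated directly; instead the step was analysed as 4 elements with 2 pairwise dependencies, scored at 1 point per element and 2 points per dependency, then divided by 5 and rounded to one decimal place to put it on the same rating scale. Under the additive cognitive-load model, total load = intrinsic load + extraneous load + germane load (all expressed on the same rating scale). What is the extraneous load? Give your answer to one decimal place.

2.0

Intrinsic (element-interactivity): (4 × 1 + 2 × 2) / 5 = 8 / 5 = 1.6000 → 1.6.
extraneous load = total − intrinsic − germane
             = 4.1 − 1.6 − 0.5 = 2.0.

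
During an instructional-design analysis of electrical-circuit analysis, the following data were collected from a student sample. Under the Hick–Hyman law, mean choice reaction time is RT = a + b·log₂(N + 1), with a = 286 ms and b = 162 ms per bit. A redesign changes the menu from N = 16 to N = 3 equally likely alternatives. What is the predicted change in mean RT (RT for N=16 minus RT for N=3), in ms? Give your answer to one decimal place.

RT(16) = 286 + 162·log₂(17) = 286 + 162·4.0875 = 948.1750 ms.
RT(3) = 286 + 162·log₂(4) = 286 + 162·2.0000 = 610.0000 ms.
Difference = 948.1750 − 610.0000 = 338.1750 ≈ 338.2 ms.

338.2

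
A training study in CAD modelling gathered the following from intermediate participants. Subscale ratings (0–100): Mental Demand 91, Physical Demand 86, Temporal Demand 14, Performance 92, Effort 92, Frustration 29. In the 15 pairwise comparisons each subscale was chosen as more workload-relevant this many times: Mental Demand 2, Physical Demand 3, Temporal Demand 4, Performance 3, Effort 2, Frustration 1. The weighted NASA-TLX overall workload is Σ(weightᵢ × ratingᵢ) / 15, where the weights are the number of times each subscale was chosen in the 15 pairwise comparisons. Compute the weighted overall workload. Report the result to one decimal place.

65.7

The tallies are the weights (they sum to 15).
Weighted sum = 2·91 + 3·86 + 4·14 + 3·92 + 2·92 + 1·29
            = 182 + 258 + 56 + 276 + 184 + 29 = 985.
Overall workload = 985 / 15 = 65.6667 ≈ 65.7.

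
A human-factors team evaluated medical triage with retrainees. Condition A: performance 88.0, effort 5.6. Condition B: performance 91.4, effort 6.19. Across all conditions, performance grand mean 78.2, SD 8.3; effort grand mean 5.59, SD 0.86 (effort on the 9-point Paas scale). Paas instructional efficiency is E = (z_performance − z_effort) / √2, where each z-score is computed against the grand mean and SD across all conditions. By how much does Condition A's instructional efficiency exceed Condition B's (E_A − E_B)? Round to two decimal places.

0.20

Condition A: z_P = (88.0 − 78.2)/8.3 = 1.1807; z_E = (5.6 − 5.59)/0.86 = 0.0116; E_A = (1.1807 − 0.0116)/√2 = 0.8267.
Condition B: z_P = (91.4 − 78.2)/8.3 = 1.5904; z_E = (6.19 − 5.59)/0.86 = 0.6977; E_B = (1.5904 − 0.6977)/√2 = 0.6312.
E_A − E_B = 0.8267 − 0.6312 = 0.1955 ≈ 0.20.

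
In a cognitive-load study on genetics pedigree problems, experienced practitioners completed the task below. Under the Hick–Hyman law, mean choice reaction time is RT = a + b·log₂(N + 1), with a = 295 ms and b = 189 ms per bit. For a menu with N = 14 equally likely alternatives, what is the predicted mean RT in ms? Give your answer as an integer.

1033

log₂(14 + 1) = log₂(15) = 3.9069.
RT = 295 + 189 × 3.9069 = 295 + 738.4041 = 1033.4041 ms.
≈ 1033 ms.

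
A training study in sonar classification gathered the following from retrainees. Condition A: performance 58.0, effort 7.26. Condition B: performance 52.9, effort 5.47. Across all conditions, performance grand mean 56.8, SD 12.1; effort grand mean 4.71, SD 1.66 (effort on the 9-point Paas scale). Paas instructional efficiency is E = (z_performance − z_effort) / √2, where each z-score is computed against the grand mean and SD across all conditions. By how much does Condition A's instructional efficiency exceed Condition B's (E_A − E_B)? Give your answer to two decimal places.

Condition A: z_P = (58.0 − 56.8)/12.1 = 0.0992; z_E = (7.26 − 4.71)/1.66 = 1.5361; E_A = (0.0992 − 1.5361)/√2 = -1.0160.
Condition B: z_P = (52.9 − 56.8)/12.1 = -0.3223; z_E = (5.47 − 4.71)/1.66 = 0.4578; E_B = (-0.3223 − 0.4578)/√2 = -0.5516.
E_A − E_B = -1.0160 − (-0.5516) = -0.4644 ≈ -0.46.

-0.46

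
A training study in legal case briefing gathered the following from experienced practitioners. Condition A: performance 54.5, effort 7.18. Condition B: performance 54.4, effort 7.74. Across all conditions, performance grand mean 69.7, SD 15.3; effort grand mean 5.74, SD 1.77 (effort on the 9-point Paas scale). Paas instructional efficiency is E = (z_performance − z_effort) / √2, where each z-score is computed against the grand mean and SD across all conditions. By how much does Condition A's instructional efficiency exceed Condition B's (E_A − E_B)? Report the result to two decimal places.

Condition A: z_P = (54.5 − 69.7)/15.3 = -0.9935; z_E = (7.18 − 5.74)/1.77 = 0.8136; E_A = (-0.9935 − 0.8136)/√2 = -1.2778.
Condition B: z_P = (54.4 − 69.7)/15.3 = -1.0000; z_E = (7.74 − 5.74)/1.77 = 1.1299; E_B = (-1.0000 − 1.1299)/√2 = -1.5061.
E_A − E_B = -1.2778 − (-1.5061) = 0.2283 ≈ 0.23.

0.23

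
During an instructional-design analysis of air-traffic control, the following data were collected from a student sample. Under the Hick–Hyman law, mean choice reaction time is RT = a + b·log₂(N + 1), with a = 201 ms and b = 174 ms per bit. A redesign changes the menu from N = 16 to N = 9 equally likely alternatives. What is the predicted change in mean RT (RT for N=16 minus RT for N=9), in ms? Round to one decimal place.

133.2

RT(16) = 201 + 174·log₂(17) = 201 + 174·4.0875 = 912.2250 ms.
RT(9) = 201 + 174·log₂(10) = 201 + 174·3.3219 = 779.0106 ms.
Difference = 912.2250 − 779.0106 = 133.2144 ≈ 133.2 ms.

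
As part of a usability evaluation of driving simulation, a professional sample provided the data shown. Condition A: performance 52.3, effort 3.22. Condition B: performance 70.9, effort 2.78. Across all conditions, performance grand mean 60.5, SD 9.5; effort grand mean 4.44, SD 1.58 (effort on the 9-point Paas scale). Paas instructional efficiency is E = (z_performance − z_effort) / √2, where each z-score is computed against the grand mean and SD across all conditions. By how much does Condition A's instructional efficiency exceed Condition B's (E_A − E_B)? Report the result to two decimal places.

Condition A: z_P = (52.3 − 60.5)/9.5 = -0.8632; z_E = (3.22 − 4.44)/1.58 = -0.7722; E_A = (-0.8632 − (-0.7722))/√2 = -0.0643.
Condition B: z_P = (70.9 − 60.5)/9.5 = 1.0947; z_E = (2.78 − 4.44)/1.58 = -1.0506; E_B = (1.0947 − (-1.0506))/√2 = 1.5170.
E_A − E_B = -0.0643 − 1.5170 = -1.5813 ≈ -1.58.

-1.58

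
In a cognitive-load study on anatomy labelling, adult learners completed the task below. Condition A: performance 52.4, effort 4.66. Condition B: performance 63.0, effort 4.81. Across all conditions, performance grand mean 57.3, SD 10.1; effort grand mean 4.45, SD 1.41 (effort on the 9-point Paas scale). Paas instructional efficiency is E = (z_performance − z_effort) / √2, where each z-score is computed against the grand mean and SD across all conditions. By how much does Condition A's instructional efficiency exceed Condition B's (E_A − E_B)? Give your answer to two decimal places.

-0.67

Condition A: z_P = (52.4 − 57.3)/10.1 = -0.4851; z_E = (4.66 − 4.45)/1.41 = 0.1489; E_A = (-0.4851 − 0.1489)/√2 = -0.4483.
Condition B: z_P = (63.0 − 57.3)/10.1 = 0.5644; z_E = (4.81 − 4.45)/1.41 = 0.2553; E_B = (0.5644 − 0.2553)/√2 = 0.2186.
E_A − E_B = -0.4483 − 0.2186 = -0.6669 ≈ -0.67.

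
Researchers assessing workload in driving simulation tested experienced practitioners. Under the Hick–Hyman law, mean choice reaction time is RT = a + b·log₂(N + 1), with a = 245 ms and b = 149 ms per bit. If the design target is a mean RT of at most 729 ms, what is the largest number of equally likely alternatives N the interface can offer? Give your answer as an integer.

Set 245 + 149·log₂(N + 1) ≤ 729.
log₂(N + 1) ≤ (729 − 245) / 149 = 3.2483.
N + 1 ≤ 2^3.2483 = 9.5025.
N ≤ 8.5025, so the largest integer N is 8.

8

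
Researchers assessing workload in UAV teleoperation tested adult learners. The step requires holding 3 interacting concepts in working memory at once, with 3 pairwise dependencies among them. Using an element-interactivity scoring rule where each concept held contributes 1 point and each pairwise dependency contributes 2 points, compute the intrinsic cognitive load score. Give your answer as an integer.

Element contribution: 3 × 1 = 3.
Interaction contribution: 3 × 2 = 6.
Intrinsic load = 3 + 6 = 9.

9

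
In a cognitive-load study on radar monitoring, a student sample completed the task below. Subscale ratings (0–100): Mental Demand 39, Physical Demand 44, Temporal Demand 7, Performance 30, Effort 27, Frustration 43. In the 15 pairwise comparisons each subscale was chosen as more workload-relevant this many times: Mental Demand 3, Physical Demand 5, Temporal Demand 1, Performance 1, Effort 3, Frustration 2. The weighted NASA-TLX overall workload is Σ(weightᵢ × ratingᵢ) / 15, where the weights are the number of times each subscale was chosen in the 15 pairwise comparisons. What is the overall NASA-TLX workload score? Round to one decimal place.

The tallies are the weights (they sum to 15).
Weighted sum = 3·39 + 5·44 + 1·7 + 1·30 + 3·27 + 2·43
            = 117 + 220 + 7 + 30 + 81 + 86 = 541.
Overall workload = 541 / 15 = 36.0667 ≈ 36.1.

36.1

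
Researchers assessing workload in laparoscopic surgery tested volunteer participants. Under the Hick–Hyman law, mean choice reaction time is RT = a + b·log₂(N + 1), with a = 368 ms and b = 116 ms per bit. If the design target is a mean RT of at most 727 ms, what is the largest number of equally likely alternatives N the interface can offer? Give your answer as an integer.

Set 368 + 116·log₂(N + 1) ≤ 727.
log₂(N + 1) ≤ (727 − 368) / 116 = 3.0948.
N + 1 ≤ 2^3.0948 = 8.5433.
N ≤ 7.5433, so the largest integer N is 7.

7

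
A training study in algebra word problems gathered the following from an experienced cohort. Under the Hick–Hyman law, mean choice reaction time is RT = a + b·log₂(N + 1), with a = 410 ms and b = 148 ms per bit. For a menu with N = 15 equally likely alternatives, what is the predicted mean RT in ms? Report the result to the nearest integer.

1002

log₂(15 + 1) = log₂(16) = 4.0000.
RT = 410 + 148 × 4.0000 = 410 + 592.0000 = 1002.0000 ms.
≈ 1002 ms.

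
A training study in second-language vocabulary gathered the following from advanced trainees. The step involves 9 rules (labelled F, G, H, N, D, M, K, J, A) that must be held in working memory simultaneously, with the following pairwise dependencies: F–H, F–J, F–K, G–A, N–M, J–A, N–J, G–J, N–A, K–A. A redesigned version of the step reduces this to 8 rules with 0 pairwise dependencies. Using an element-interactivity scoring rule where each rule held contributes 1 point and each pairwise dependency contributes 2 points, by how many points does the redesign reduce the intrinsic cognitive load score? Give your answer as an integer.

21

Original: 9 × 1 + 10 × 2 = 9 + 20 = 29.
Redesigned: 8 × 1 + 0 × 2 = 8 + 0 = 8.
Reduction = 29 − 8 = 21.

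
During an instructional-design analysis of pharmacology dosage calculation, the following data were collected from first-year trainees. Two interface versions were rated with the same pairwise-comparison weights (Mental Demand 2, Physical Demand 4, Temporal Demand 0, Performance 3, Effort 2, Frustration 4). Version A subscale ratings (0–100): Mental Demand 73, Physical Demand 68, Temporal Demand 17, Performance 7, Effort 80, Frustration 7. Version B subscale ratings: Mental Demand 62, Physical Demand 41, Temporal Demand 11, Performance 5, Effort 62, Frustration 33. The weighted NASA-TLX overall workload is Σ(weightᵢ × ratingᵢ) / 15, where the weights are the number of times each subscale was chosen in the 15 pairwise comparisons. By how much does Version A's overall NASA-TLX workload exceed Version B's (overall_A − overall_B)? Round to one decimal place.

Version A weighted sum = 2·73 + 4·68 + 0·17 + 3·7 + 2·80 + 4·7 = 146 + 272 + 0 + 21 + 160 + 28 = 627; overall_A = 627/15 = 41.8000.
Version B weighted sum = 2·62 + 4·41 + 0·11 + 3·5 + 2·62 + 4·33 = 124 + 164 + 0 + 15 + 124 + 132 = 559; overall_B = 559/15 = 37.2667.
Difference = 41.8000 − 37.2667 = 4.5333 ≈ 4.5.

4.5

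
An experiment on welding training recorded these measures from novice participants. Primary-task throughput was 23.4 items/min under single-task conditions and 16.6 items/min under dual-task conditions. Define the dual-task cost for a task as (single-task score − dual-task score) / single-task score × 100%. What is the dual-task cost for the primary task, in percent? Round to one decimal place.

29.1

Cost = (23.4 − 16.6) / 23.4 × 100%
     = 6.8000 / 23.4 × 100% = 29.0598%.
≈ 29.1%.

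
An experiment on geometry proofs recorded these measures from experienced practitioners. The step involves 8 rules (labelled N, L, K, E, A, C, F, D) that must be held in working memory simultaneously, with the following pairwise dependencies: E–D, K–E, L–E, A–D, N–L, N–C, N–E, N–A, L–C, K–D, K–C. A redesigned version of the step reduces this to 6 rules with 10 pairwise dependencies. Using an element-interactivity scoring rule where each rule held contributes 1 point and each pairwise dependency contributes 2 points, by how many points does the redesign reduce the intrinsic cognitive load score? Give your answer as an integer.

Original: 8 × 1 + 11 × 2 = 8 + 22 = 30.
Redesigned: 6 × 1 + 10 × 2 = 6 + 20 = 26.
Reduction = 30 − 26 = 4.

4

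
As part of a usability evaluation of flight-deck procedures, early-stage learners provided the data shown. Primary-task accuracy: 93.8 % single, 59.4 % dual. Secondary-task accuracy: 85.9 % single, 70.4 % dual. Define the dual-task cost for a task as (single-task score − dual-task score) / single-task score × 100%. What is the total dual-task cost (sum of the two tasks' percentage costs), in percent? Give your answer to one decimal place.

Primary cost = (93.8 − 59.4) / 93.8 × 100% = 36.6738%.
Secondary cost = (85.9 − 70.4) / 85.9 × 100% = 18.0442%.
Total = 36.6738% + 18.0442% = 54.7180% ≈ 54.7%.

54.7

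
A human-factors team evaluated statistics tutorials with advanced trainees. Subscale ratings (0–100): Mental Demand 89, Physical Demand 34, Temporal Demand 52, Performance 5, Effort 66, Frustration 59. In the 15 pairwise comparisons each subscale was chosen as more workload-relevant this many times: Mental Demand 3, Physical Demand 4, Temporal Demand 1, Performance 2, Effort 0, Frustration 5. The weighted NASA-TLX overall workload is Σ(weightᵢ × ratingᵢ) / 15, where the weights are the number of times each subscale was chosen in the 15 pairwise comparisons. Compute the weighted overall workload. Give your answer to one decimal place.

50.7

The tallies are the weights (they sum to 15).
Weighted sum = 3·89 + 4·34 + 1·52 + 2·5 + 0·66 + 5·59
            = 267 + 136 + 52 + 10 + 0 + 295 = 760.
Overall workload = 760 / 15 = 50.6667 ≈ 50.7.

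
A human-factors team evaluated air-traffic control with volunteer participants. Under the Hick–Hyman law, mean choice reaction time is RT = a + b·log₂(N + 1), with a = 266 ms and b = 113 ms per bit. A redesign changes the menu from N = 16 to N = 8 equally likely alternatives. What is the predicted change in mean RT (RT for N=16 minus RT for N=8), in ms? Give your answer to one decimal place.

103.7

RT(16) = 266 + 113·log₂(17) = 266 + 113·4.0875 = 727.8875 ms.
RT(8) = 266 + 113·log₂(9) = 266 + 113·3.1699 = 624.1987 ms.
Difference = 727.8875 − 624.1987 = 103.6888 ≈ 103.7 ms.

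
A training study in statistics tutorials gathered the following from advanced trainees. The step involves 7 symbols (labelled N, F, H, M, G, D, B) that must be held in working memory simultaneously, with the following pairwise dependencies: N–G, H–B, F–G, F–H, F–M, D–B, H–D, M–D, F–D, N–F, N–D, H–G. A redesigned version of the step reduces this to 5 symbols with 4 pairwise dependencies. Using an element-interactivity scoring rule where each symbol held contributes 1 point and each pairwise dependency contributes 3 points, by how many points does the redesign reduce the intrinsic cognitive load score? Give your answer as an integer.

Original: 7 × 1 + 12 × 3 = 7 + 36 = 43.
Redesigned: 5 × 1 + 4 × 3 = 5 + 12 = 17.
Reduction = 43 − 17 = 26.

26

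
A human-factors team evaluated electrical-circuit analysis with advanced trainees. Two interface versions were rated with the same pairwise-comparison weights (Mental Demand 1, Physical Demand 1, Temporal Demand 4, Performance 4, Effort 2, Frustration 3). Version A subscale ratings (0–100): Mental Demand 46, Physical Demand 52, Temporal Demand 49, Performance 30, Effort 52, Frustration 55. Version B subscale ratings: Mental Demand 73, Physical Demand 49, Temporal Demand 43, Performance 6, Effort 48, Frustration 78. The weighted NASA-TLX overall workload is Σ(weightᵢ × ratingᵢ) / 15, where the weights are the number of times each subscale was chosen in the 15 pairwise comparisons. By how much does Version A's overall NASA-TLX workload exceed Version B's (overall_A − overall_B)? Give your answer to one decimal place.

2.3

Version A weighted sum = 1·46 + 1·52 + 4·49 + 4·30 + 2·52 + 3·55 = 46 + 52 + 196 + 120 + 104 + 165 = 683; overall_A = 683/15 = 45.5333.
Version B weighted sum = 1·73 + 1·49 + 4·43 + 4·6 + 2·48 + 3·78 = 73 + 49 + 172 + 24 + 96 + 234 = 648; overall_B = 648/15 = 43.2000.
Difference = 45.5333 − 43.2000 = 2.3333 ≈ 2.3.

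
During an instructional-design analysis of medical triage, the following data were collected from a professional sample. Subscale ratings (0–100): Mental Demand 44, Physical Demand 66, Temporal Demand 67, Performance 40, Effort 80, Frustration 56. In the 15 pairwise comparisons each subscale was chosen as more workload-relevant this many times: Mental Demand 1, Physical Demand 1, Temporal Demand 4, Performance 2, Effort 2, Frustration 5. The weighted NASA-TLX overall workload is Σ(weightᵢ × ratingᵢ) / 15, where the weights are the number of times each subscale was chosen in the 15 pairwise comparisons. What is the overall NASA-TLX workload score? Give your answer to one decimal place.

59.9

The tallies are the weights (they sum to 15).
Weighted sum = 1·44 + 1·66 + 4·67 + 2·40 + 2·80 + 5·56
            = 44 + 66 + 268 + 80 + 160 + 280 = 898.
Overall workload = 898 / 15 = 59.8667 ≈ 59.9.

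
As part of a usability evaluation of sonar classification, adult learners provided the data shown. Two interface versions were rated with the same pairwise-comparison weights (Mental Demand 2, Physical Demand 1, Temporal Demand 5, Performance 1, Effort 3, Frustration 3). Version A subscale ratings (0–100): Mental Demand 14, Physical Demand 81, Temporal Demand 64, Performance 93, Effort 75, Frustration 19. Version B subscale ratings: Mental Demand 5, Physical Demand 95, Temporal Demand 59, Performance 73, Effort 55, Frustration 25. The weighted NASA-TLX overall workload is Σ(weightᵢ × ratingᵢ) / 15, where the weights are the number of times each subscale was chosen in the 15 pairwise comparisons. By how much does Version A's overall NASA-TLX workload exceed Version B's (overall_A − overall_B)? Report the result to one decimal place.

6.1

Version A weighted sum = 2·14 + 1·81 + 5·64 + 1·93 + 3·75 + 3·19 = 28 + 81 + 320 + 93 + 225 + 57 = 804; overall_A = 804/15 = 53.6000.
Version B weighted sum = 2·5 + 1·95 + 5·59 + 1·73 + 3·55 + 3·25 = 10 + 95 + 295 + 73 + 165 + 75 = 713; overall_B = 713/15 = 47.5333.
Difference = 53.6000 − 47.5333 = 6.0667 ≈ 6.1.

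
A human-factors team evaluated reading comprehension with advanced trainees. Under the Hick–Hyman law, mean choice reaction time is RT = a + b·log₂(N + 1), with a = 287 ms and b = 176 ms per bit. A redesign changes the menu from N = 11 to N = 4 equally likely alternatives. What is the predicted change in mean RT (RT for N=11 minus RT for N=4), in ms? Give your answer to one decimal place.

222.3

RT(11) = 287 + 176·log₂(12) = 287 + 176·3.5850 = 917.9600 ms.
RT(4) = 287 + 176·log₂(5) = 287 + 176·2.3219 = 695.6544 ms.
Difference = 917.9600 − 695.6544 = 222.3056 ≈ 222.3 ms.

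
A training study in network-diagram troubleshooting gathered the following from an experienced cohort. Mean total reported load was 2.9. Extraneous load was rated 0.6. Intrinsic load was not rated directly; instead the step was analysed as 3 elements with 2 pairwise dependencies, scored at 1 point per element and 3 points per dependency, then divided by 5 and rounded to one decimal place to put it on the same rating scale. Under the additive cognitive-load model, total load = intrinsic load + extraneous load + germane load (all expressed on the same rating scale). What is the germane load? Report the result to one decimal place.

0.5

Intrinsic (element-interactivity): (3 × 1 + 2 × 3) / 5 = 9 / 5 = 1.8000 → 1.8.
germane load = total − intrinsic − extraneous
             = 2.9 − 1.8 − 0.6 = 0.5.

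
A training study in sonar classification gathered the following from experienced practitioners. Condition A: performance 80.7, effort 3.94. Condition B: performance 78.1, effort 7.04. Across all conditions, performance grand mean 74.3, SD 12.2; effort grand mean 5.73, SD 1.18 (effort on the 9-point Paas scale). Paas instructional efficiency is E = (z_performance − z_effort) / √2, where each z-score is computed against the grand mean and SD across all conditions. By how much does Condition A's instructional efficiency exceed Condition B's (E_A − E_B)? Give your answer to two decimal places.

2.01

Condition A: z_P = (80.7 − 74.3)/12.2 = 0.5246; z_E = (3.94 − 5.73)/1.18 = -1.5169; E_A = (0.5246 − (-1.5169))/√2 = 1.4436.
Condition B: z_P = (78.1 − 74.3)/12.2 = 0.3115; z_E = (7.04 − 5.73)/1.18 = 1.1102; E_B = (0.3115 − 1.1102)/√2 = -0.5648.
E_A − E_B = 1.4436 − (-0.5648) = 2.0084 ≈ 2.01.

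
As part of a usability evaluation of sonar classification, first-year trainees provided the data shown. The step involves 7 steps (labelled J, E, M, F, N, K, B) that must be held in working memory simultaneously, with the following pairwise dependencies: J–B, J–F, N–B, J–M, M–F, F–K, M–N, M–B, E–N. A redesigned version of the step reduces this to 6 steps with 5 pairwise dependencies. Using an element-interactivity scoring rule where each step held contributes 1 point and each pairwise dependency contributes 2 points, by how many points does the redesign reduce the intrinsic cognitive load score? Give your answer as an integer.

9

Original: 7 × 1 + 9 × 2 = 7 + 18 = 25.
Redesigned: 6 × 1 + 5 × 2 = 6 + 10 = 16.
Reduction = 25 − 16 = 9.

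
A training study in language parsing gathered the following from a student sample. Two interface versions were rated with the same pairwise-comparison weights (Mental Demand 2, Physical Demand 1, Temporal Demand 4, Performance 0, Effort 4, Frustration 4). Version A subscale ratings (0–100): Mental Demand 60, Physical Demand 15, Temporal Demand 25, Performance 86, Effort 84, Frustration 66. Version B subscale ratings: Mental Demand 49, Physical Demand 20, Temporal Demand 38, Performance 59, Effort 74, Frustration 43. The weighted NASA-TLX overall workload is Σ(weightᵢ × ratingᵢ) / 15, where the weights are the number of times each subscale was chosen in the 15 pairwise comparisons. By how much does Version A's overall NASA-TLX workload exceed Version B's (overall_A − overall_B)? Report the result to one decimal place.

6.5

Version A weighted sum = 2·60 + 1·15 + 4·25 + 0·86 + 4·84 + 4·66 = 120 + 15 + 100 + 0 + 336 + 264 = 835; overall_A = 835/15 = 55.6667.
Version B weighted sum = 2·49 + 1·20 + 4·38 + 0·59 + 4·74 + 4·43 = 98 + 20 + 152 + 0 + 296 + 172 = 738; overall_B = 738/15 = 49.2000.
Difference = 55.6667 − 49.2000 = 6.4667 ≈ 6.5.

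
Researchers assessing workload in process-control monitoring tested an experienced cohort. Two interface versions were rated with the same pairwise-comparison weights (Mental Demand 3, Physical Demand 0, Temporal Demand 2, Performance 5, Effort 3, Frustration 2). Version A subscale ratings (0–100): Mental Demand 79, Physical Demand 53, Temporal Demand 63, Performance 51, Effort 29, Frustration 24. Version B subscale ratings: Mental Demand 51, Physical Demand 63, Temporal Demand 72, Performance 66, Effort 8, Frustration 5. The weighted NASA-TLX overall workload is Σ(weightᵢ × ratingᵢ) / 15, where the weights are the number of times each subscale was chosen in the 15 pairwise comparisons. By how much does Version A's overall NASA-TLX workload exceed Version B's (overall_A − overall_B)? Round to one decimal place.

Version A weighted sum = 3·79 + 0·53 + 2·63 + 5·51 + 3·29 + 2·24 = 237 + 0 + 126 + 255 + 87 + 48 = 753; overall_A = 753/15 = 50.2000.
Version B weighted sum = 3·51 + 0·63 + 2·72 + 5·66 + 3·8 + 2·5 = 153 + 0 + 144 + 330 + 24 + 10 = 661; overall_B = 661/15 = 44.0667.
Difference = 50.2000 − 44.0667 = 6.1333 ≈ 6.1.

6.1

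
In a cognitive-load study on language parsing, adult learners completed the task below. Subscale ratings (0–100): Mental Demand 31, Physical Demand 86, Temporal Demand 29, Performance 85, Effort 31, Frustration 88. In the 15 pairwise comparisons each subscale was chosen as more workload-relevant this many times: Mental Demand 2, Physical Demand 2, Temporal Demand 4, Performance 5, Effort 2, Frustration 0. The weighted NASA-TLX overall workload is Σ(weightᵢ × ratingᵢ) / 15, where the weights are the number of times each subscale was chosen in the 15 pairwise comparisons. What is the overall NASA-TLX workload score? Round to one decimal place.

The tallies are the weights (they sum to 15).
Weighted sum = 2·31 + 2·86 + 4·29 + 5·85 + 2·31 + 0·88
            = 62 + 172 + 116 + 425 + 62 + 0 = 837.
Overall workload = 837 / 15 = 55.8000 ≈ 55.8.

55.8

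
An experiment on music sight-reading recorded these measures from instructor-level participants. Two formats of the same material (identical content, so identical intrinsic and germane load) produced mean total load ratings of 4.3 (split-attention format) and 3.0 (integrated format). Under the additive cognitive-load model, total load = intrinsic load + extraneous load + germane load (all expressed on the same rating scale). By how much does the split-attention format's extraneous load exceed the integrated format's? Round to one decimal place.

Intrinsic and germane load are equal across formats, so the difference in total load equals the difference in extraneous load.
Extraneous-load difference = 4.3 − 3.0 = 1.3.

1.3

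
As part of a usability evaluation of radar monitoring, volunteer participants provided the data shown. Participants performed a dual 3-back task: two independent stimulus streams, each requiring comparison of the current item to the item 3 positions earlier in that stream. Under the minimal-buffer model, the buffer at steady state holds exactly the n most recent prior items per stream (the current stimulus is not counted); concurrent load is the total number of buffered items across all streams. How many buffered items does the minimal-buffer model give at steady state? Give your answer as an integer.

6

Each stream's buffer holds its 3 most recent prior items.
Two independent streams: 2 × 3 = 6 buffered items at steady state.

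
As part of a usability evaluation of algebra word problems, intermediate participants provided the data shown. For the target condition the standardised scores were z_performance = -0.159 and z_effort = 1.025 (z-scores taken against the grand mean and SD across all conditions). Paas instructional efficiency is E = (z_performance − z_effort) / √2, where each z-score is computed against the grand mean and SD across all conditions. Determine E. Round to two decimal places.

z_P − z_E = -0.159 − 1.025 = -1.1840.
E = -1.1840 / √2 = -1.1840 / 1.41421 = -0.8372 ≈ -0.84.

-0.84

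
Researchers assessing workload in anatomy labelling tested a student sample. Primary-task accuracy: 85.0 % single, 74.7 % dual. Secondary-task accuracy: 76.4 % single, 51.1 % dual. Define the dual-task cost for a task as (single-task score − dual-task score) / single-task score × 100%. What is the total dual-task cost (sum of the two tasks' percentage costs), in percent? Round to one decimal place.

Primary cost = (85.0 − 74.7) / 85.0 × 100% = 12.1176%.
Secondary cost = (76.4 − 51.1) / 76.4 × 100% = 33.1152%.
Total = 12.1176% + 33.1152% = 45.2328% ≈ 45.2%.

45.2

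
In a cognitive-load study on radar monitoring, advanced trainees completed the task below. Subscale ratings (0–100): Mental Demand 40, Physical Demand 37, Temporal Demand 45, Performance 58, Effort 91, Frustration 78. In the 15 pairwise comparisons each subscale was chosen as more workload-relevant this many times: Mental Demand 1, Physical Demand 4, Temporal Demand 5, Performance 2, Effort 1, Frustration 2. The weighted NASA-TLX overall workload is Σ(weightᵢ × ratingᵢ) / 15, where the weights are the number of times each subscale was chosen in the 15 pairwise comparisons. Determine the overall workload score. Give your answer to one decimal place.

The tallies are the weights (they sum to 15).
Weighted sum = 1·40 + 4·37 + 5·45 + 2·58 + 1·91 + 2·78
            = 40 + 148 + 225 + 116 + 91 + 156 = 776.
Overall workload = 776 / 15 = 51.7333 ≈ 51.7.

51.7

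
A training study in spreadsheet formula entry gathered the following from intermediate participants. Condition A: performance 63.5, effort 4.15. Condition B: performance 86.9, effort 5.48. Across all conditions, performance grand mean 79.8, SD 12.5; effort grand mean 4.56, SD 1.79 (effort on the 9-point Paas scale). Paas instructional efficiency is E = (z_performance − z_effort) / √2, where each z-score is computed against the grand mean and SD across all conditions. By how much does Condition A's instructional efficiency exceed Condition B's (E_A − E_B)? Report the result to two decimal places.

Condition A: z_P = (63.5 − 79.8)/12.5 = -1.3040; z_E = (4.15 − 4.56)/1.79 = -0.2291; E_A = (-1.3040 − (-0.2291))/√2 = -0.7601.
Condition B: z_P = (86.9 − 79.8)/12.5 = 0.5680; z_E = (5.48 − 4.56)/1.79 = 0.5140; E_B = (0.5680 − 0.5140)/√2 = 0.0382.
E_A − E_B = -0.7601 − 0.0382 = -0.7983 ≈ -0.80.

-0.80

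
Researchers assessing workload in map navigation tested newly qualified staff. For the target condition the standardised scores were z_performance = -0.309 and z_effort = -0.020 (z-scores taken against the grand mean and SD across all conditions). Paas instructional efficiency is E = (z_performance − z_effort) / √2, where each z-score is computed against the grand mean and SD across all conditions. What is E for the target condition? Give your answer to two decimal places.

-0.20

z_P − z_E = -0.309 − (-0.020) = -0.2890.
E = -0.2890 / √2 = -0.2890 / 1.41421 = -0.2044 ≈ -0.20.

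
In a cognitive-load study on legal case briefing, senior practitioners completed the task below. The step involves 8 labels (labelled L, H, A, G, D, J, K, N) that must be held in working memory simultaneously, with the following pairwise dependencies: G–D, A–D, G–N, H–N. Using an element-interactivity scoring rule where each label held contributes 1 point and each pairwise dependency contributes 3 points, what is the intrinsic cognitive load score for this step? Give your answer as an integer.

20

Count of labels held simultaneously: 8.
Count of pairwise dependencies listed: 4.
Element contribution: 8 × 1 = 8.
Interaction contribution: 4 × 3 = 12.
Intrinsic load = 8 + 12 = 20.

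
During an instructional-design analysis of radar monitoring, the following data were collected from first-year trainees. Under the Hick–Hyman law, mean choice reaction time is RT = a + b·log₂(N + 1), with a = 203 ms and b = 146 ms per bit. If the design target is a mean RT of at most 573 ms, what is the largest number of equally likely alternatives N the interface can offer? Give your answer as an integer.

4

Set 203 + 146·log₂(N + 1) ≤ 573.
log₂(N + 1) ≤ (573 − 203) / 146 = 2.5342.
N + 1 ≤ 2^2.5342 = 5.7926.
N ≤ 4.7926, so the largest integer N is 4.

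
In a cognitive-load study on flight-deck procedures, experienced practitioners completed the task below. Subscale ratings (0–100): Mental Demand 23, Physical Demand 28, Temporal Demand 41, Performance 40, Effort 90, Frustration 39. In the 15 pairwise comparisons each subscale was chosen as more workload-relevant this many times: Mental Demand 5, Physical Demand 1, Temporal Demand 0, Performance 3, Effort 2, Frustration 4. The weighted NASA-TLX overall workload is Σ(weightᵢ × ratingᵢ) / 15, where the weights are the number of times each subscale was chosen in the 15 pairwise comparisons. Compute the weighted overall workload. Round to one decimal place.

39.9

The tallies are the weights (they sum to 15).
Weighted sum = 5·23 + 1·28 + 0·41 + 3·40 + 2·90 + 4·39
            = 115 + 28 + 0 + 120 + 180 + 156 = 599.
Overall workload = 599 / 15 = 39.9333 ≈ 39.9.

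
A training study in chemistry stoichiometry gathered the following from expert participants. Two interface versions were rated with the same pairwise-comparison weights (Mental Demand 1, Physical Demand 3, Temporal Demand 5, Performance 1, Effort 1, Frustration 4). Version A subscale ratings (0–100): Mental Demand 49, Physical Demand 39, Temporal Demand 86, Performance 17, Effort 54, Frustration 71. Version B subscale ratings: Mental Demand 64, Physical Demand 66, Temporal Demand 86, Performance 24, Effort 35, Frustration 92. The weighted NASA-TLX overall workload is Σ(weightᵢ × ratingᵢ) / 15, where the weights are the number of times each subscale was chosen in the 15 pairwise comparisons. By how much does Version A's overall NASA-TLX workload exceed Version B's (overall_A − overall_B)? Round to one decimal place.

-11.2

Version A weighted sum = 1·49 + 3·39 + 5·86 + 1·17 + 1·54 + 4·71 = 49 + 117 + 430 + 17 + 54 + 284 = 951; overall_A = 951/15 = 63.4000.
Version B weighted sum = 1·64 + 3·66 + 5·86 + 1·24 + 1·35 + 4·92 = 64 + 198 + 430 + 24 + 35 + 368 = 1119; overall_B = 1119/15 = 74.6000.
Difference = 63.4000 − 74.6000 = -11.2000 ≈ -11.2.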